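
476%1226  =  476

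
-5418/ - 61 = 88+50/61 = 88.82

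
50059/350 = 143 + 9/350 = 143.03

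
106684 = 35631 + 71053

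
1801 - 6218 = - 4417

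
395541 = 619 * 639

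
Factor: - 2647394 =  - 2^1 *89^1*107^1*139^1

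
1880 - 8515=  - 6635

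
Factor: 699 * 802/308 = 280299/154 = 2^( - 1) *3^1*7^ (-1 )* 11^( - 1)*233^1*401^1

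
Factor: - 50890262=-2^1*1409^1*18059^1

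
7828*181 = 1416868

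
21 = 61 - 40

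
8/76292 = 2/19073 =0.00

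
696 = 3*232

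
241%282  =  241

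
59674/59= 59674/59 = 1011.42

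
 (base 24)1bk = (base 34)PA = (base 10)860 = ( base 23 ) 1e9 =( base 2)1101011100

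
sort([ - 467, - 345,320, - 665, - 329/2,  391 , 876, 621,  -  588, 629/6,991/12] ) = [-665, -588,-467, -345,-329/2, 991/12,629/6,  320 , 391, 621,876] 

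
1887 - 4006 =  - 2119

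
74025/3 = 24675 = 24675.00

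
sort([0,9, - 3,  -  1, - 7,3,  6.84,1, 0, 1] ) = [ - 7,-3,-1,0, 0,  1, 1, 3,6.84, 9]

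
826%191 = 62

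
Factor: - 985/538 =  - 2^( - 1 )* 5^1*197^1 * 269^(-1 ) 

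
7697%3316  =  1065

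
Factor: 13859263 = 11^1*31^1*97^1*419^1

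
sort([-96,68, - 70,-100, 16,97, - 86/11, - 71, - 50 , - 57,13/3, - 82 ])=[-100, - 96,-82 , - 71,-70, - 57,-50,  -  86/11, 13/3 , 16,68,97 ]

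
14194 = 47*302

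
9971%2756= 1703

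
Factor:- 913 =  - 11^1*83^1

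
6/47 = 6/47 = 0.13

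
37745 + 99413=137158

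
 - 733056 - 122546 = -855602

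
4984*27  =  134568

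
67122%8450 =7972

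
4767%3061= 1706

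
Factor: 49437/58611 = 16479/19537= 3^2*7^(- 1)*1831^1*2791^( - 1)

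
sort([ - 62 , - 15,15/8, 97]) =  [ - 62,- 15,15/8,  97 ]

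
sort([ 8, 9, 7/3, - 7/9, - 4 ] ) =[ - 4, - 7/9, 7/3, 8,9]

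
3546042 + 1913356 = 5459398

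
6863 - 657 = 6206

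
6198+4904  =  11102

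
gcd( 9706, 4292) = 2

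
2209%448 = 417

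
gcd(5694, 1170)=78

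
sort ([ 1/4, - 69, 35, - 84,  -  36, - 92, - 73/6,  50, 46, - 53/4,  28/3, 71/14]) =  [ - 92,- 84 ,-69, - 36, -53/4, - 73/6,  1/4,71/14,28/3,35 , 46,  50]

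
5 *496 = 2480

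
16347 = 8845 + 7502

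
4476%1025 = 376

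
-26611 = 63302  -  89913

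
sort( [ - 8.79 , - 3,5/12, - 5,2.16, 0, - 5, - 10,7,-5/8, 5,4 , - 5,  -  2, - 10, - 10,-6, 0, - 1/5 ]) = [-10, - 10, - 10,  -  8.79, - 6,-5 ,-5, - 5,-3, - 2, - 5/8, - 1/5,0,0,5/12, 2.16,  4, 5,7] 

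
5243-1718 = 3525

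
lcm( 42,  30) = 210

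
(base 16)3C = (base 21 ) 2I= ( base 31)1t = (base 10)60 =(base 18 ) 36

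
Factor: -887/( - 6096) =2^( - 4 )*3^( - 1 )*127^(  -  1 )*887^1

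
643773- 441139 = 202634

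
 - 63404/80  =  -15851/20= - 792.55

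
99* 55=5445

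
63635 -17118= 46517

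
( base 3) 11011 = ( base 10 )112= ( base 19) 5H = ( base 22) 52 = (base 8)160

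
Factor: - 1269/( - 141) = 3^2 = 9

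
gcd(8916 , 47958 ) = 6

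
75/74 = 75/74= 1.01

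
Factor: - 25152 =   -  2^6*3^1 * 131^1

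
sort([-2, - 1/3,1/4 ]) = [ - 2,  -  1/3,1/4 ]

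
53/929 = 53/929 = 0.06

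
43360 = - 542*( - 80)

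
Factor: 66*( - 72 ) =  - 2^4* 3^3*11^1 = - 4752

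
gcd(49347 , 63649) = 1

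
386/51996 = 193/25998 = 0.01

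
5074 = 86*59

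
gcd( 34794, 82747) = 1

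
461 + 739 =1200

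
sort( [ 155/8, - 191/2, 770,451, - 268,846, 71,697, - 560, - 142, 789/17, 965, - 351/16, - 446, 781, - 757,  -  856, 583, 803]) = [  -  856,-757, - 560, - 446, - 268, - 142, - 191/2, - 351/16, 155/8,789/17,71, 451, 583,697,  770, 781, 803, 846, 965 ]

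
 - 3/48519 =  - 1 + 16172/16173 = - 0.00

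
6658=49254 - 42596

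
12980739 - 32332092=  - 19351353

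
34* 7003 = 238102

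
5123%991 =168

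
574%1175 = 574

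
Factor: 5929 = 7^2*11^2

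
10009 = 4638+5371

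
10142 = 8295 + 1847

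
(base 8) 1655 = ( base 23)1hl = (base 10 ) 941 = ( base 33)SH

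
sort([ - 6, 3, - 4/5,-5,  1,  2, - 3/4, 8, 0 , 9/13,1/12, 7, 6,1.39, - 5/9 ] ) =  [ - 6, - 5 ,-4/5, - 3/4, - 5/9, 0,1/12, 9/13, 1, 1.39,2, 3,6,7, 8 ]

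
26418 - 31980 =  - 5562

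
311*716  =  222676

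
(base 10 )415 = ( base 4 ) 12133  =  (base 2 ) 110011111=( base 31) DC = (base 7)1132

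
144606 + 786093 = 930699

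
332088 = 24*13837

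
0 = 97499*0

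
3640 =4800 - 1160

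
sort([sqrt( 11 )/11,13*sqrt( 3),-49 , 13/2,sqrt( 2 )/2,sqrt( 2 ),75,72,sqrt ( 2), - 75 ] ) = [ - 75, - 49, sqrt(11)/11,sqrt(2)/2 , sqrt( 2),sqrt(2),13/2, 13*sqrt( 3),72, 75 ]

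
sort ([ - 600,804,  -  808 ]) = [ - 808,-600,  804 ]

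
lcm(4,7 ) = 28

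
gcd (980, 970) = 10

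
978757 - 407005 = 571752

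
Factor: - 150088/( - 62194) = 2^2*11^( - 2)*73^1 = 292/121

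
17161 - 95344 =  - 78183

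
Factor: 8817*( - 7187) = -3^1*2939^1*7187^1 = - 63367779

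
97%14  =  13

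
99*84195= 8335305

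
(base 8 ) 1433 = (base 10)795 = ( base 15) 380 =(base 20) 1jf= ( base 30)QF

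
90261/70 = 90261/70 =1289.44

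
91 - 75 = 16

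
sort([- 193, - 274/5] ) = [ -193, - 274/5 ]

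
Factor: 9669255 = 3^1*5^1*644617^1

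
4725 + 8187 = 12912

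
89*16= 1424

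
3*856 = 2568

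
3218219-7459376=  - 4241157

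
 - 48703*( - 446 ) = 21721538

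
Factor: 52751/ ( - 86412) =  - 2^( - 2)*3^(  -  1)*17^1*19^ ( - 1)*29^1*107^1*379^(  -  1)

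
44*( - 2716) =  - 119504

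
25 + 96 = 121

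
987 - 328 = 659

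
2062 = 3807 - 1745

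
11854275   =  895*13245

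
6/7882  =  3/3941 = 0.00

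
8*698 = 5584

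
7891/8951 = 7891/8951 = 0.88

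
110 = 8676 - 8566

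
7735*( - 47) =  - 363545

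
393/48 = 8 + 3/16 = 8.19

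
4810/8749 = 370/673= 0.55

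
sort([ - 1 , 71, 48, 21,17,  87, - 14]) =[ - 14,-1,17 , 21 , 48, 71,87 ]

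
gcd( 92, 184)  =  92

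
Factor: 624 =2^4*3^1 * 13^1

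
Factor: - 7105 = -5^1*7^2*29^1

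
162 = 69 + 93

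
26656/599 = 26656/599  =  44.50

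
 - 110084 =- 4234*26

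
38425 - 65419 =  - 26994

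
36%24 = 12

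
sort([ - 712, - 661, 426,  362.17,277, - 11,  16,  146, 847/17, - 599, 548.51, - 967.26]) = [ - 967.26  , - 712,  -  661, - 599,- 11,16, 847/17, 146,  277,362.17 , 426,  548.51]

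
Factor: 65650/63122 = 32825/31561 = 5^2*13^1*37^( - 1 ) * 101^1*853^( -1) 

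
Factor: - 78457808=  - 2^4 * 11^1*13^1*53^1*647^1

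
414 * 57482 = 23797548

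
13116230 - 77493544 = - 64377314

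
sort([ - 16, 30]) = [ - 16, 30]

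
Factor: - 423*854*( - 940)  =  339567480 = 2^3*3^2*5^1 * 7^1*47^2 * 61^1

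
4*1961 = 7844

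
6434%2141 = 11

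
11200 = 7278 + 3922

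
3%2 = 1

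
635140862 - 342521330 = 292619532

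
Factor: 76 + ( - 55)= 3^1*7^1 = 21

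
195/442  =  15/34 = 0.44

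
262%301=262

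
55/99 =5/9 = 0.56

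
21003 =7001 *3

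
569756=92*6193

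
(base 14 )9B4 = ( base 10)1922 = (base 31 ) 200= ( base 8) 3602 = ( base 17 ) 6B1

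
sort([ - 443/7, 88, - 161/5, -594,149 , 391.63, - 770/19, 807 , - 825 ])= [ - 825,-594,  -  443/7,  -  770/19,-161/5,88,149 , 391.63,807 ] 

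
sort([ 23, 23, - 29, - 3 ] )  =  [-29, - 3, 23, 23]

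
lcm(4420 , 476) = 30940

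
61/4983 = 61/4983 = 0.01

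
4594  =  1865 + 2729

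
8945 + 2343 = 11288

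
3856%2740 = 1116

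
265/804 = 265/804 = 0.33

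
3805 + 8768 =12573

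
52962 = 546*97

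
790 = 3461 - 2671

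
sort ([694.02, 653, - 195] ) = [ -195,653, 694.02 ]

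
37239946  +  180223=37420169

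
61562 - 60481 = 1081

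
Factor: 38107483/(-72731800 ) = - 2^ ( -3 )*5^( - 2)*19^1*197^1  *10181^1*363659^(  -  1)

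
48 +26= 74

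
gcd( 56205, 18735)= 18735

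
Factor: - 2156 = -2^2*7^2*11^1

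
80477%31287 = 17903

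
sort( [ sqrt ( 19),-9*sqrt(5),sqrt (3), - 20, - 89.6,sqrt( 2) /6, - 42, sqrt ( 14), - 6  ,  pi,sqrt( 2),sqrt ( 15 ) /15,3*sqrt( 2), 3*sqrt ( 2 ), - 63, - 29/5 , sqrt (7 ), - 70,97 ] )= [- 89.6, - 70, - 63 , - 42,-9*sqrt(5), - 20, - 6 , - 29/5 , sqrt(2)/6, sqrt ( 15 ) /15,  sqrt( 2) , sqrt(3) , sqrt( 7 ), pi , sqrt( 14), 3 *sqrt( 2),3 * sqrt (2 ),  sqrt(19),  97 ] 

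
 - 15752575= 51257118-67009693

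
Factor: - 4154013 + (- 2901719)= -2^2*673^1*2621^1  =  - 7055732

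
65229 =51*1279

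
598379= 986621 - 388242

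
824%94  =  72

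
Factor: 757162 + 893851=7^1*13^1 * 18143^1 = 1651013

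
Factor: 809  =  809^1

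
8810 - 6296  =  2514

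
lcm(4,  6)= 12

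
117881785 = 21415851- - 96465934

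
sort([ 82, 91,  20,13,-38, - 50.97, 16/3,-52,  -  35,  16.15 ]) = [ - 52, - 50.97,-38,-35, 16/3,13,  16.15,20,82, 91 ]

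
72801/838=86 + 733/838= 86.87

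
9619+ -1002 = 8617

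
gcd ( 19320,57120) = 840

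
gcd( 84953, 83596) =1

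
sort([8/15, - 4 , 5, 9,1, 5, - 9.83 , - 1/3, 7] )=[ - 9.83 , - 4, - 1/3, 8/15, 1, 5, 5, 7, 9]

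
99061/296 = 99061/296 = 334.67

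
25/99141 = 25/99141  =  0.00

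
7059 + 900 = 7959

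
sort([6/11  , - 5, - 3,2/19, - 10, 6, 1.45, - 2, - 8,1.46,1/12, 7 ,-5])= [-10, - 8, -5,-5, - 3, - 2, 1/12,2/19,6/11, 1.45,  1.46,6,7]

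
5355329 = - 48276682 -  - 53632011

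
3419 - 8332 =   -  4913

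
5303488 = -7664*( - 692)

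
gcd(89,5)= 1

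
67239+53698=120937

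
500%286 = 214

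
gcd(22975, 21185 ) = 5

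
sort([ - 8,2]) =[ - 8,2]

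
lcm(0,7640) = 0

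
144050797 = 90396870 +53653927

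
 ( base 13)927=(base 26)27K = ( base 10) 1554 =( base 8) 3022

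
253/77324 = 253/77324  =  0.00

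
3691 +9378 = 13069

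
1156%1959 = 1156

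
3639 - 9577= - 5938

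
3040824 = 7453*408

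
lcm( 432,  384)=3456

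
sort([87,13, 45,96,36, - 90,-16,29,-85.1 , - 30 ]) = [  -  90, - 85.1, - 30, - 16, 13,29, 36,45, 87,96]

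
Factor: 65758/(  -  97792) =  - 2^( - 8)*7^2*11^1*61^1*191^( - 1) = - 32879/48896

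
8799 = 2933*3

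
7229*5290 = 38241410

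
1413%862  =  551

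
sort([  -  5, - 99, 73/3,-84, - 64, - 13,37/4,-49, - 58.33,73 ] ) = [ - 99, - 84, - 64, - 58.33, - 49,-13, - 5,37/4,73/3, 73]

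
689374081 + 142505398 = 831879479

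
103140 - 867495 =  - 764355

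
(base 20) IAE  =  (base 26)AP4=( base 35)61t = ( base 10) 7414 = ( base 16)1CF6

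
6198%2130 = 1938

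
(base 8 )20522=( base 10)8530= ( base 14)3174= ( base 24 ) EJA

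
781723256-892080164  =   - 110356908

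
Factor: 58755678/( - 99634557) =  - 2^1 * 11^( - 1 )*3019229^( - 1)*9792613^1=-19585226/33211519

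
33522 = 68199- 34677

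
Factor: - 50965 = - 5^1*10193^1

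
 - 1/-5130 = 1/5130= 0.00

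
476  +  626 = 1102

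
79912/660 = 121 + 13/165 = 121.08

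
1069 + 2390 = 3459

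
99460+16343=115803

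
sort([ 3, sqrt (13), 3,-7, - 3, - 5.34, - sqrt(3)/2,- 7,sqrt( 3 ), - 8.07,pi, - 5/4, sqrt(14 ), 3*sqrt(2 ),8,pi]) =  [ - 8.07, - 7, - 7,-5.34, -3, - 5/4,-sqrt(3)/2, sqrt (3 ), 3, 3, pi, pi, sqrt(13 ),sqrt( 14 ), 3*sqrt( 2 ), 8]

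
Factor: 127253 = 7^4*53^1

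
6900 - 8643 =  - 1743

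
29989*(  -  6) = -179934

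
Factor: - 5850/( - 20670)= 15/53 = 3^1*5^1*53^(  -  1) 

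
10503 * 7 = 73521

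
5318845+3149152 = 8467997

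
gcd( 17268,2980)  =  4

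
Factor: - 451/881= - 11^1 * 41^1*881^( - 1)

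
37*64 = 2368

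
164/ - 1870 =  - 1  +  853/935 = - 0.09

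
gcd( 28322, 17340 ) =578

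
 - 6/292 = -3/146  =  -  0.02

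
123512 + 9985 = 133497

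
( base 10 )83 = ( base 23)3E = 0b1010011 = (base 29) 2p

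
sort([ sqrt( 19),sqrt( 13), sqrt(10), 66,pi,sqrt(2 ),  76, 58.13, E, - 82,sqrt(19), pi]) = [ - 82, sqrt( 2 ),E,pi,pi,sqrt ( 10 ),sqrt( 13 ), sqrt( 19 ), sqrt( 19),58.13, 66, 76 ] 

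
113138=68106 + 45032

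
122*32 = 3904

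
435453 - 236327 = 199126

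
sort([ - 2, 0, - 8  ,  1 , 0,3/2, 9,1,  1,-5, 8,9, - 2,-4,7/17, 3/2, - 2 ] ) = [ - 8, -5,- 4,- 2, - 2, - 2,0, 0, 7/17,1, 1, 1, 3/2,  3/2 , 8, 9,9]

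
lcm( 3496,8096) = 153824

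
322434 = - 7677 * (- 42 ) 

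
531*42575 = 22607325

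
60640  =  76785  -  16145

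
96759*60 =5805540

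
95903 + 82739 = 178642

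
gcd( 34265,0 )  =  34265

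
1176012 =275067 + 900945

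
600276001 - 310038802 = 290237199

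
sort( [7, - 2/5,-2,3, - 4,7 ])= [-4, - 2,- 2/5,3 , 7, 7] 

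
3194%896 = 506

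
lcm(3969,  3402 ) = 23814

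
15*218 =3270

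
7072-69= 7003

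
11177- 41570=-30393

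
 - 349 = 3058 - 3407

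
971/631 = 1 + 340/631 = 1.54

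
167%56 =55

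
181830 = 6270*29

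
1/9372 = 1/9372 = 0.00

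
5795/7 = 5795/7 = 827.86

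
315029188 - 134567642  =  180461546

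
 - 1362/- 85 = 16 + 2/85 = 16.02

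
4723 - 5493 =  - 770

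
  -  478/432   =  -239/216 = -1.11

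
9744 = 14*696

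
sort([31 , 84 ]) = [31, 84] 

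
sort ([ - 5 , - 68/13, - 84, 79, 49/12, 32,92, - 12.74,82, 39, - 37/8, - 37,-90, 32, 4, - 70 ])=[ - 90, - 84, - 70, - 37, - 12.74, - 68/13 , - 5 , - 37/8,4,49/12 , 32,32, 39 , 79 , 82 , 92]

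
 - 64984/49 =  - 64984/49 = - 1326.20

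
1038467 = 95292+943175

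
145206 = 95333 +49873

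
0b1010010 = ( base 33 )2G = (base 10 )82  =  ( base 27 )31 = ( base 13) 64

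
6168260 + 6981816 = 13150076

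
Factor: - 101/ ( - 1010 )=1/10  =  2^(-1) *5^ ( - 1 ) 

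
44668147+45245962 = 89914109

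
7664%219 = 218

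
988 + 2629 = 3617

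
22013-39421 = -17408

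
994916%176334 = 113246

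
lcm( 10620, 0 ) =0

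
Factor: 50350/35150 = 37^(-1 )*53^1 = 53/37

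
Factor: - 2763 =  - 3^2 * 307^1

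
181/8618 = 181/8618  =  0.02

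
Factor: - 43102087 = - 7^1*1693^1*3637^1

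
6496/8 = 812 = 812.00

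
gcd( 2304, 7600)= 16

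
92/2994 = 46/1497  =  0.03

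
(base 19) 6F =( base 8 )201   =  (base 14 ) 93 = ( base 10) 129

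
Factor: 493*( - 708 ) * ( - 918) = 2^3*3^4*17^2*29^1*59^1 = 320422392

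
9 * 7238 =65142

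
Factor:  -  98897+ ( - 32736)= - 139^1*947^1  =  - 131633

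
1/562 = 1/562 = 0.00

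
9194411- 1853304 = 7341107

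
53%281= 53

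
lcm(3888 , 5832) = 11664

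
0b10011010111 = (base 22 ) 2c7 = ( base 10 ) 1239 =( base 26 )1LH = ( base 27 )1io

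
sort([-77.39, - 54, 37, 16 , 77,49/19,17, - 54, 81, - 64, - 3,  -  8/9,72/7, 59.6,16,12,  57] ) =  [- 77.39, - 64, - 54, - 54, - 3,-8/9,49/19, 72/7,12,16,16,17 , 37,57,59.6,77,  81 ]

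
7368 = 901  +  6467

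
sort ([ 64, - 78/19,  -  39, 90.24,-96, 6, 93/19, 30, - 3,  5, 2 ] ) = [-96, - 39,  -  78/19,  -  3,2, 93/19,5,6, 30, 64,90.24 ]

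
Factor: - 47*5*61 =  - 14335 = - 5^1*47^1*61^1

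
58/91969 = 58/91969= 0.00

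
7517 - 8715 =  - 1198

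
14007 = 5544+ 8463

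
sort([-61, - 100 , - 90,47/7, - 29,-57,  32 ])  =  [ - 100, - 90, - 61, - 57, - 29, 47/7, 32 ]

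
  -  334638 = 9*( - 37182) 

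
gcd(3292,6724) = 4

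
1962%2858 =1962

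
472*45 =21240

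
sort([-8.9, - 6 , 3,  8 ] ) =[-8.9 , - 6,3,8] 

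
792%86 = 18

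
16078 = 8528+7550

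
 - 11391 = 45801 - 57192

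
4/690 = 2/345 = 0.01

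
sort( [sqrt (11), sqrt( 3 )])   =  [sqrt (3),sqrt( 11) ] 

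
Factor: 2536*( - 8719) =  - 22111384=- 2^3 *317^1*8719^1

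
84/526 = 42/263 = 0.16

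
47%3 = 2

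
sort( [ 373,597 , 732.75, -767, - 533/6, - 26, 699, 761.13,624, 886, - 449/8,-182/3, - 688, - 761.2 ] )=[ - 767, - 761.2, - 688, - 533/6, - 182/3,  -  449/8, - 26,373, 597,  624, 699, 732.75, 761.13,  886 ] 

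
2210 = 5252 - 3042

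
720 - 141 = 579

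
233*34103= 7945999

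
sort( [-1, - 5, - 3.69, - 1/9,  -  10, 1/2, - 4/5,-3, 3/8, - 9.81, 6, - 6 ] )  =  [ - 10, - 9.81, - 6, - 5, - 3.69,-3  , - 1, - 4/5, - 1/9, 3/8, 1/2, 6]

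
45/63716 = 45/63716  =  0.00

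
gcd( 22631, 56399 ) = 7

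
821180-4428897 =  - 3607717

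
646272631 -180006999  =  466265632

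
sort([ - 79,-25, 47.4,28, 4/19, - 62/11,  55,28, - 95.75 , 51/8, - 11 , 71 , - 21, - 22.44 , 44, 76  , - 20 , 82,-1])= [ - 95.75, - 79 , - 25, - 22.44,-21, - 20, - 11, - 62/11, - 1,4/19,51/8,28, 28, 44,  47.4,55, 71, 76, 82]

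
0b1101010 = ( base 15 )71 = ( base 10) 106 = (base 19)5b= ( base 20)56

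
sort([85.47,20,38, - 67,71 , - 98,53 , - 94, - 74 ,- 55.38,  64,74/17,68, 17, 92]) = [  -  98, - 94, - 74, - 67, - 55.38,74/17,17,20,38,53,64,68,71,85.47,  92] 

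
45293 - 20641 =24652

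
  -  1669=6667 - 8336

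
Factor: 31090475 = 5^2*13^1*271^1*353^1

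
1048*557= 583736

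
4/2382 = 2/1191 = 0.00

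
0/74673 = 0 =0.00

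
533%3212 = 533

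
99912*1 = 99912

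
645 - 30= 615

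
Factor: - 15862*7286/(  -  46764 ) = 28892633/11691 = 3^(-3 )*7^1*11^1*103^1*433^(-1)*3643^1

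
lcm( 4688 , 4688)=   4688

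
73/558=73/558 = 0.13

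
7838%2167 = 1337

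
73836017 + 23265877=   97101894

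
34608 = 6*5768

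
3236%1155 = 926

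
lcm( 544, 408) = 1632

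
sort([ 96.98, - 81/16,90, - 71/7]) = [-71/7,  -  81/16,90,96.98 ] 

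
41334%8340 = 7974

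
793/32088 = 793/32088 = 0.02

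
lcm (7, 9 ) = 63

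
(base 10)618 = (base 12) 436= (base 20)1AI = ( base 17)226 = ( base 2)1001101010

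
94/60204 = 47/30102 =0.00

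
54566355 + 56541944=111108299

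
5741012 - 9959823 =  - 4218811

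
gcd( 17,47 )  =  1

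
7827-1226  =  6601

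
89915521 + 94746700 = 184662221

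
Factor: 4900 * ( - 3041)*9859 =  - 2^2*5^2* 7^2*3041^1 * 9859^1=- 146907973100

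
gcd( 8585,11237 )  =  17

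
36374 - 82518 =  - 46144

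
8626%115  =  1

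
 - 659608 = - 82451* 8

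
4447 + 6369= 10816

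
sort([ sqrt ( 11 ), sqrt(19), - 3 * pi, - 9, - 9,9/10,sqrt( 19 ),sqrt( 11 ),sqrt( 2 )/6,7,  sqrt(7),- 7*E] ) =[-7*E, - 3*pi,  -  9,-9,sqrt( 2 ) /6, 9/10,sqrt( 7), sqrt( 11), sqrt( 11),sqrt(19),sqrt( 19 ),7 ] 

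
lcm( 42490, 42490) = 42490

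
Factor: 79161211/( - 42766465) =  -5^( - 1)*7^ ( - 2)*173^( - 1) * 1009^(  -  1)*1031^1*76781^1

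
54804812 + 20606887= 75411699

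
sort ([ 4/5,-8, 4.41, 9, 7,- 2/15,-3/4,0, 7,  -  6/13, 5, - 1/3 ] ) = [ - 8, - 3/4, - 6/13, - 1/3,-2/15,0 , 4/5,4.41, 5,7, 7,9]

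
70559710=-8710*(-8101)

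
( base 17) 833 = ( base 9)3218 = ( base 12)1452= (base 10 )2366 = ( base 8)4476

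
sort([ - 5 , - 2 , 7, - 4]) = [ - 5, - 4, - 2,7]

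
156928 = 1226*128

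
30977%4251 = 1220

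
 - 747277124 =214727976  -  962005100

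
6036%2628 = 780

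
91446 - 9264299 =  - 9172853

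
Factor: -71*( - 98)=2^1*7^2*71^1 = 6958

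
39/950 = 39/950 = 0.04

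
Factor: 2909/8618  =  2^( - 1)*31^ ( - 1) * 139^( - 1)*2909^1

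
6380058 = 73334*87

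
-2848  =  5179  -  8027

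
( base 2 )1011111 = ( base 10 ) 95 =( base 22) 47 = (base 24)3N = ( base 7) 164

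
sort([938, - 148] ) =[ - 148, 938 ]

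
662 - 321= 341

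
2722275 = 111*24525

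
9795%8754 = 1041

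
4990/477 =10+ 220/477 = 10.46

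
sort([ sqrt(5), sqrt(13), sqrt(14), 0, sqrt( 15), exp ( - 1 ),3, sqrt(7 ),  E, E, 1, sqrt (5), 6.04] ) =[ 0, exp(-1),1 , sqrt( 5 ),sqrt(5) , sqrt ( 7), E, E, 3,sqrt(13), sqrt( 14),sqrt( 15), 6.04]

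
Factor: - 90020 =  - 2^2 * 5^1*7^1  *643^1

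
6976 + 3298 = 10274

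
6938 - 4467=2471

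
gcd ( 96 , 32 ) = 32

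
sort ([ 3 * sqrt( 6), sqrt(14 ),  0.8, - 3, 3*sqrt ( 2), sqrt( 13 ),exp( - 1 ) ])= [ - 3,  exp(  -  1 ) , 0.8, sqrt (13 ),sqrt ( 14),3*sqrt( 2), 3 * sqrt(6) ] 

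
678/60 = 11+3/10 = 11.30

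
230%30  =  20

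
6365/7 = 909+ 2/7 = 909.29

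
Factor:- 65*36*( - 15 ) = 35100=2^2*3^3 * 5^2*13^1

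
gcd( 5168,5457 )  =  17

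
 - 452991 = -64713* 7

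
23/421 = 23/421 = 0.05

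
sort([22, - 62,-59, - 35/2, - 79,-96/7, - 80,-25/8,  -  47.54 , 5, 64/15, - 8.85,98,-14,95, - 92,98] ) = [ - 92 , - 80, - 79, - 62 , - 59, - 47.54, - 35/2,-14, - 96/7, - 8.85,-25/8,64/15, 5,22,95, 98, 98 ] 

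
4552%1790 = 972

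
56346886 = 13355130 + 42991756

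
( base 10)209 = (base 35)5Y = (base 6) 545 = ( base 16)D1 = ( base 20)A9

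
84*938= 78792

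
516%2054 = 516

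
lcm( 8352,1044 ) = 8352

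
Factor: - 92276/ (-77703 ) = 1564/1317  =  2^2 * 3^(-1 ) * 17^1*23^1* 439^( - 1)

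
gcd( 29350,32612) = 2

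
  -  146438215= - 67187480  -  79250735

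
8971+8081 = 17052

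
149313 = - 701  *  (-213 ) 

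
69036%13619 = 941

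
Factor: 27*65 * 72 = 126360 = 2^3 * 3^5 * 5^1* 13^1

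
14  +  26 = 40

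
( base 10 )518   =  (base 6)2222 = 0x206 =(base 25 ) ki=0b1000000110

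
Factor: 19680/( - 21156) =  - 40/43 =-2^3*5^1 * 43^ ( - 1)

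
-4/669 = -1 + 665/669= - 0.01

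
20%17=3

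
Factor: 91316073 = 3^1 * 30438691^1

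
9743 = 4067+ 5676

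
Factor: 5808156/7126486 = 2904078/3563243=2^1*3^1*53^( - 1)*431^1*  1123^1*67231^( - 1)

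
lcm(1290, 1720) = 5160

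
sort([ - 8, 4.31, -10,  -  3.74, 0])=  [-10, - 8, - 3.74,0, 4.31] 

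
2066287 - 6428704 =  - 4362417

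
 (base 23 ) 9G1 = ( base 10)5130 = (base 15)17c0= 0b1010000001010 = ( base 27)710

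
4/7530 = 2/3765 = 0.00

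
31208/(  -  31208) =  - 1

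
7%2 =1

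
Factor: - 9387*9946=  - 2^1 * 3^2*7^1 * 149^1 * 4973^1 =-  93363102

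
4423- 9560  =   - 5137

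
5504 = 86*64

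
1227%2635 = 1227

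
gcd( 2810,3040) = 10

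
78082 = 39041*2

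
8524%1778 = 1412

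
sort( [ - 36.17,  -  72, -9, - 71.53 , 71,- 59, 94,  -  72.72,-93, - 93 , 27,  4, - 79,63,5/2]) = [-93, - 93 , - 79, - 72.72 , - 72, - 71.53, - 59, -36.17 , - 9,5/2 , 4,  27,  63 , 71,94] 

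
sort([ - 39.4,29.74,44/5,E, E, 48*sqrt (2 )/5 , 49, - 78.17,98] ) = [-78.17, - 39.4, E,  E, 44/5,48*sqrt( 2 ) /5, 29.74, 49 , 98]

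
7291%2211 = 658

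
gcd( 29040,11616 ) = 5808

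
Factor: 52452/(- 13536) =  - 31/8 = - 2^( - 3)*31^1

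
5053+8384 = 13437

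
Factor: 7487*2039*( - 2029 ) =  - 30974699797=- 2029^1*2039^1*7487^1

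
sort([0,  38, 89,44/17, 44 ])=[ 0, 44/17, 38, 44,89 ]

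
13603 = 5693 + 7910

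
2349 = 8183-5834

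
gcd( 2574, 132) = 66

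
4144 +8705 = 12849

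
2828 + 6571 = 9399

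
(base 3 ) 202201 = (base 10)559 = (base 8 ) 1057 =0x22F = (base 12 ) 3A7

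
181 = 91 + 90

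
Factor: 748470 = 2^1*3^1 *5^1*61^1*409^1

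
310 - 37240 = -36930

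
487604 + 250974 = 738578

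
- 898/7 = -129 + 5/7= - 128.29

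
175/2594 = 175/2594 = 0.07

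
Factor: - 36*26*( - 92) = 86112 =2^5*3^2*13^1*23^1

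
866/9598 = 433/4799 =0.09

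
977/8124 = 977/8124 = 0.12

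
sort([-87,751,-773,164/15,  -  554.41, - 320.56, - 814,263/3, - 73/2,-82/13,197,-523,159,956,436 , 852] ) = [ - 814, -773,-554.41, - 523,- 320.56, - 87,- 73/2, - 82/13,164/15,263/3, 159 , 197, 436,751,852,  956]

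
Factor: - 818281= - 818281^1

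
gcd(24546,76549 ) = 1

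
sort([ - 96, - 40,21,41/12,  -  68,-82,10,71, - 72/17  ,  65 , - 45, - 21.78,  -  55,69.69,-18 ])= [ - 96, - 82, - 68, - 55, - 45, - 40,-21.78,- 18,-72/17,41/12,10,21,65, 69.69,71]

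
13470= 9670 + 3800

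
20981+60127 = 81108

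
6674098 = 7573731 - 899633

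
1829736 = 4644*394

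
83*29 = 2407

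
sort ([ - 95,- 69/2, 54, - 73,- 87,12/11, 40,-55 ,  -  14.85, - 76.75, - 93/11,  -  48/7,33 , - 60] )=[ - 95, - 87,  -  76.75 ,-73,  -  60,-55, - 69/2,-14.85, - 93/11,-48/7,12/11,33,40,54]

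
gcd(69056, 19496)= 8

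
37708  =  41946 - 4238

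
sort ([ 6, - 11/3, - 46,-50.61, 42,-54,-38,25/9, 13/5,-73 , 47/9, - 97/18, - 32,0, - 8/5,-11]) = [ - 73, - 54,  -  50.61, - 46 , - 38, - 32,-11, - 97/18  , - 11/3 , - 8/5,  0,13/5,  25/9,47/9,6,42 ]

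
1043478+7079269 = 8122747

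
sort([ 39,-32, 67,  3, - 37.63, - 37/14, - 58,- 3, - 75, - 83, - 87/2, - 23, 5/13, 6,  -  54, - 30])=[ - 83,-75 , - 58,-54, - 87/2, - 37.63, - 32, - 30,-23, - 3, - 37/14, 5/13, 3,6, 39, 67] 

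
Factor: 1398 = 2^1*3^1*233^1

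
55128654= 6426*8579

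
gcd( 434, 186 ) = 62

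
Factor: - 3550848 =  - 2^7*3^1*7^1* 1321^1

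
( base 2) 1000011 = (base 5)232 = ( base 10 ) 67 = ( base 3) 2111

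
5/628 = 5/628=0.01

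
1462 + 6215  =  7677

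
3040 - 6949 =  - 3909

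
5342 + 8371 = 13713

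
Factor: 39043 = 39043^1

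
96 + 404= 500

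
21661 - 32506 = - 10845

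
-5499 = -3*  1833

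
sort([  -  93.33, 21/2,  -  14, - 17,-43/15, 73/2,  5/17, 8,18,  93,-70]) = [ - 93.33, - 70, - 17,-14,-43/15 , 5/17, 8,21/2, 18, 73/2, 93]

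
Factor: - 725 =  - 5^2*29^1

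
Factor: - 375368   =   - 2^3*7^1  *  6703^1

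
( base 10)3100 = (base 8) 6034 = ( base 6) 22204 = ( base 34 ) 2N6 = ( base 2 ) 110000011100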